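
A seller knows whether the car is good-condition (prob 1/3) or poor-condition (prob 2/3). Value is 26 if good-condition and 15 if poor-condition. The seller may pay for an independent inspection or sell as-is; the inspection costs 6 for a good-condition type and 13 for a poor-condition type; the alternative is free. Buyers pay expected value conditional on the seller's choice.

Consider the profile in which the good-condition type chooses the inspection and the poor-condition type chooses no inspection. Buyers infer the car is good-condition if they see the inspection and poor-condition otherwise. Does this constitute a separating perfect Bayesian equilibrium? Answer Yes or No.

Under these beliefs, the inspection earns price 26 and no inspection earns price 15.
good-condition: the inspection nets 26 − 6 = 20; no inspection nets 15. good-condition prefers the inspection.
poor-condition: the inspection nets 26 − 13 = 13; no inspection nets 15. poor-condition prefers no inspection.
Neither type deviates, so the separating profile is an equilibrium.

Yes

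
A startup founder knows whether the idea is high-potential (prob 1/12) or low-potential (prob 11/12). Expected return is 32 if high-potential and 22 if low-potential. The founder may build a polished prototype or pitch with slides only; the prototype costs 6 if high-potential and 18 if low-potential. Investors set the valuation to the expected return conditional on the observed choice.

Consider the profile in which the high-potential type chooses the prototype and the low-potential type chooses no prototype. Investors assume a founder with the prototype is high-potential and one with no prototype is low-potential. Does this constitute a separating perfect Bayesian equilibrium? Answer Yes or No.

Under these beliefs, the prototype earns valuation 32 and no prototype earns valuation 22.
high-potential: the prototype nets 32 − 6 = 26; no prototype nets 22. high-potential prefers the prototype.
low-potential: the prototype nets 32 − 18 = 14; no prototype nets 22. low-potential prefers no prototype.
Neither type deviates, so the separating profile is an equilibrium.

Yes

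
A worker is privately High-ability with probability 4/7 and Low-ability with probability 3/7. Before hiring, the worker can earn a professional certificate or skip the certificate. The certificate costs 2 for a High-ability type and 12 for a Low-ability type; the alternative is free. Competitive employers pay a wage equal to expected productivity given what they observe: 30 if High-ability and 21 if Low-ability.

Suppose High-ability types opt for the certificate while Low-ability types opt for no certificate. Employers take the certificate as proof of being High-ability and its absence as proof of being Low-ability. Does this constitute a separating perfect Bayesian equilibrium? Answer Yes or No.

Yes

Under these beliefs, the certificate earns wage 30 and no certificate earns wage 21.
High-ability: the certificate nets 30 − 2 = 28; no certificate nets 21. High-ability prefers the certificate.
Low-ability: the certificate nets 30 − 12 = 18; no certificate nets 21. Low-ability prefers no certificate.
Neither type deviates, so the separating profile is an equilibrium.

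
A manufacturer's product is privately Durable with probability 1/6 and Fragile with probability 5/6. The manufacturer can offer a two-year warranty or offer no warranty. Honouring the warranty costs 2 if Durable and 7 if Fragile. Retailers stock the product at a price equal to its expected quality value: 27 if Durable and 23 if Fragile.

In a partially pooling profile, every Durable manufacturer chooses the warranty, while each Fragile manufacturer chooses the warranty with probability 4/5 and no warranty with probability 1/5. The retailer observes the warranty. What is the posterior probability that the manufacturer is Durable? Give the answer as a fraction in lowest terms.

1/5

P(the warranty) = (1/6)·1 + (5/6)·(4/5) = 5/6.
By Bayes' rule, P(Durable | the warranty) = (1/6) / (5/6) = 1/5.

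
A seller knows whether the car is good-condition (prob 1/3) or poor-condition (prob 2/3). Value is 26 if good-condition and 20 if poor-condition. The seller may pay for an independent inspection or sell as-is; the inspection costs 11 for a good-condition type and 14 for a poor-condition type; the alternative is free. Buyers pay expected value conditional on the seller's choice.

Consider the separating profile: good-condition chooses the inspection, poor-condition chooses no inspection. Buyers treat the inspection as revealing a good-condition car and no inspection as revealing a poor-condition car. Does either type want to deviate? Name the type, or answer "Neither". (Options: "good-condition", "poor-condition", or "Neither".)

The inspection pays 26; no inspection pays 20.
good-condition: assigned the inspection, nets 26 − 11 = 15; deviating to no inspection nets 20.
poor-condition: assigned no inspection, nets 20; deviating to the inspection nets 26 − 14 = 12.
The good-condition type gains 5 by deviating.

good-condition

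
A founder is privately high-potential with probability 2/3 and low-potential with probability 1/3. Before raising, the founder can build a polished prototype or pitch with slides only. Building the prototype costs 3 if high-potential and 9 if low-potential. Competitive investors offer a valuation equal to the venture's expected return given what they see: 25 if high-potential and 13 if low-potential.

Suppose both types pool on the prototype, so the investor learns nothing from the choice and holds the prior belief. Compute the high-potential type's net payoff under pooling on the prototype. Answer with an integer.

18

Pooled valuation = 2/3·25 + 1/3·13 = 21.
high-potential pays cost 3 for the prototype, so net payoff = 21 − 3 = 18.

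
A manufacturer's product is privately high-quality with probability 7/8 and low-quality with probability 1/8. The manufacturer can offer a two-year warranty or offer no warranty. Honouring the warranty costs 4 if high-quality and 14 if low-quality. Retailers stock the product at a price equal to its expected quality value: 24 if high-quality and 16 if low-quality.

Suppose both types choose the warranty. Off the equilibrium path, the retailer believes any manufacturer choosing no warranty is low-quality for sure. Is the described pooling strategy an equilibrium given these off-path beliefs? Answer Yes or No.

No

On path, the retailer holds the prior and pays 7/8·24 + 1/8·16 = 23. Off path (no warranty), believing low-quality, it pays 16.
high-quality: the warranty nets 23 − 4 = 19; no warranty nets 16. high-quality stays.
low-quality: the warranty nets 23 − 14 = 9; no warranty nets 16. low-quality would deviate.
A type deviates, so pooling fails.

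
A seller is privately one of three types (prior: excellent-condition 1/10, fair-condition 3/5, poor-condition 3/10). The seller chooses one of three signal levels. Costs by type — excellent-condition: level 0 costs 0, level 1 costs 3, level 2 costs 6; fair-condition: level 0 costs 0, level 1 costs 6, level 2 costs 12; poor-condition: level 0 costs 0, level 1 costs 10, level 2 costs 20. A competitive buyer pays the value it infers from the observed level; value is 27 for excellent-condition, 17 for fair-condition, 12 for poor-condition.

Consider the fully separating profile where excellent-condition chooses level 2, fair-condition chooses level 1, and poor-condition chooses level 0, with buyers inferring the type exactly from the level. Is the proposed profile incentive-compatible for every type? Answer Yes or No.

No

Separating prices: level 2 → 27, level 1 → 17, level 0 → 12.
excellent-condition (assigned level 2): level 0: 12 − 0 = 12; level 1: 17 − 3 = 14; level 2: 27 − 6 = 21. excellent-condition stays.
fair-condition (assigned level 1): level 0: 12 − 0 = 12; level 1: 17 − 6 = 11; level 2: 27 − 12 = 15. fair-condition prefers level 2.
poor-condition (assigned level 0): level 0: 12 − 0 = 12; level 1: 17 − 10 = 7; level 2: 27 − 20 = 7. poor-condition stays.
At least one type deviates; the separating profile fails.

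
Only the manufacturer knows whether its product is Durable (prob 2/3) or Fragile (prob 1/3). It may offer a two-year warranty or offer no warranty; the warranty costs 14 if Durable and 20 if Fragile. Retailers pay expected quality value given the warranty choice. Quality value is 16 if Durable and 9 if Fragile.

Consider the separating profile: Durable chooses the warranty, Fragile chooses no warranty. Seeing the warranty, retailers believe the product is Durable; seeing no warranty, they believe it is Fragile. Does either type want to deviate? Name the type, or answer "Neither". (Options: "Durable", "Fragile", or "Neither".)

The warranty pays 16; no warranty pays 9.
Durable: assigned the warranty, nets 16 − 14 = 2; deviating to no warranty nets 9.
Fragile: assigned no warranty, nets 9; deviating to the warranty nets 16 − 20 = -4.
The Durable type gains 7 by deviating.

Durable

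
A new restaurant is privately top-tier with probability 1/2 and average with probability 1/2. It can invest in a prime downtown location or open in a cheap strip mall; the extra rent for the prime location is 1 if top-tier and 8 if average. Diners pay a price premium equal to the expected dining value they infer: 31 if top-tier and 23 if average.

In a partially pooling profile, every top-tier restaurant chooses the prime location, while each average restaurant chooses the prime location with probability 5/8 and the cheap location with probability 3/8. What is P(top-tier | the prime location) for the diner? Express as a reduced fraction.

P(the prime location) = (1/2)·1 + (1/2)·(5/8) = 13/16.
By Bayes' rule, P(top-tier | the prime location) = (1/2) / (13/16) = 8/13.

8/13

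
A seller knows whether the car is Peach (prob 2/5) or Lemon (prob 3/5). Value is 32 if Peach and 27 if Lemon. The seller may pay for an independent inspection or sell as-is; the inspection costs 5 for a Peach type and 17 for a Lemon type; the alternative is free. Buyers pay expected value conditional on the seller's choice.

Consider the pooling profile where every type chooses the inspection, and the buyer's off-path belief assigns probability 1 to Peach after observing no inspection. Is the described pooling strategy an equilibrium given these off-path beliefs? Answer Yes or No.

No

On path, the buyer holds the prior and pays 2/5·32 + 3/5·27 = 29. Off path (no inspection), believing Peach, it pays 32.
Peach: the inspection nets 29 − 5 = 24; no inspection nets 32. Peach would deviate.
Lemon: the inspection nets 29 − 17 = 12; no inspection nets 32. Lemon would deviate.
A type deviates, so pooling fails.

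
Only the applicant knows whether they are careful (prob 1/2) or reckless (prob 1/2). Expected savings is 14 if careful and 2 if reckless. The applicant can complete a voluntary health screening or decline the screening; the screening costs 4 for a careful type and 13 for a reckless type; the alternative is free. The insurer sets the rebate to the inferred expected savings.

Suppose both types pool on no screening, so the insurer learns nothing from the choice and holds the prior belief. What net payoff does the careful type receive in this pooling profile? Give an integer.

Pooled rebate = 1/2·14 + 1/2·2 = 8.
careful pays no cost for no screening, so net payoff = 8.

8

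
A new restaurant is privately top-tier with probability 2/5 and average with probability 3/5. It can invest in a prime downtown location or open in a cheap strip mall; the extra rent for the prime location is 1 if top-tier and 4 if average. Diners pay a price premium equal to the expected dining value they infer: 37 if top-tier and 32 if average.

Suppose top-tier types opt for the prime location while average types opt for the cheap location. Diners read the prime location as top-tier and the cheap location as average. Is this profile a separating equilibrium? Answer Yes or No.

No

Under these beliefs, the prime location earns price premium 37 and the cheap location earns price premium 32.
top-tier: the prime location nets 37 − 1 = 36; the cheap location nets 32. top-tier prefers the prime location.
average: the prime location nets 37 − 4 = 33; the cheap location nets 32. average would deviate to the prime location.
average has a profitable deviation, so the profile is not an equilibrium.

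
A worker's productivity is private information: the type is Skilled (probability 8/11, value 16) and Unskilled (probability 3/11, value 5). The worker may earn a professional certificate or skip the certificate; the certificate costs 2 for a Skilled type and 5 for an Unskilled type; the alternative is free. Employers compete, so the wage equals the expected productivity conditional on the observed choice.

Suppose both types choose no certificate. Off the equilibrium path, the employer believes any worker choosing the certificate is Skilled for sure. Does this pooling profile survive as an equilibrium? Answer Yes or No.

On path, the employer holds the prior and pays 8/11·16 + 3/11·5 = 13. Off path (the certificate), believing Skilled, it pays 16.
Skilled: no certificate nets 13; the certificate nets 16 − 2 = 14. Skilled would deviate.
Unskilled: no certificate nets 13; the certificate nets 16 − 5 = 11. Unskilled stays.
A type deviates, so pooling fails.

No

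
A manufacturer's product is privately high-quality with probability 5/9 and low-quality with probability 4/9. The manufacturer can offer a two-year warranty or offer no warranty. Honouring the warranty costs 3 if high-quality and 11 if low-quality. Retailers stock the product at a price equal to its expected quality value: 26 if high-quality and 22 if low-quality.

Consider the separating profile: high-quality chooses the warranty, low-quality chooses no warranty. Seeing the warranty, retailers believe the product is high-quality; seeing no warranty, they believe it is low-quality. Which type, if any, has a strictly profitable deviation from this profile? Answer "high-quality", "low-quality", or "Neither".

The warranty pays 26; no warranty pays 22.
high-quality: assigned the warranty, nets 26 − 3 = 23; deviating to no warranty nets 22.
low-quality: assigned no warranty, nets 22; deviating to the warranty nets 26 − 11 = 15.
Both types strictly prefer their assigned action; no profitable deviation.

Neither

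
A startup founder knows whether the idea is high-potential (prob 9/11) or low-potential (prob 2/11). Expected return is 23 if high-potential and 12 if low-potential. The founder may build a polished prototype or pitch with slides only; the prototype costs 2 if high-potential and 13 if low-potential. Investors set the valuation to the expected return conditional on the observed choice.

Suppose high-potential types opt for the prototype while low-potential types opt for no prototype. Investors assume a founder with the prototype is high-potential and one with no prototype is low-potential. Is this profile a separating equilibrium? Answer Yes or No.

Under these beliefs, the prototype earns valuation 23 and no prototype earns valuation 12.
high-potential: the prototype nets 23 − 2 = 21; no prototype nets 12. high-potential prefers the prototype.
low-potential: the prototype nets 23 − 13 = 10; no prototype nets 12. low-potential prefers no prototype.
Neither type deviates, so the separating profile is an equilibrium.

Yes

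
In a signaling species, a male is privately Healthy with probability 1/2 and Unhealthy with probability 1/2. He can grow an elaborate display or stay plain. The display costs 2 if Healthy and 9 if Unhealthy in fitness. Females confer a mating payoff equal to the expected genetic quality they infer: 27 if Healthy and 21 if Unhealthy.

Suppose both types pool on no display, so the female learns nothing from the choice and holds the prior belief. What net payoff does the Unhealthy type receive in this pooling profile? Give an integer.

Pooled mating payoff = 1/2·27 + 1/2·21 = 24.
Unhealthy pays no cost for no display, so net payoff = 24.

24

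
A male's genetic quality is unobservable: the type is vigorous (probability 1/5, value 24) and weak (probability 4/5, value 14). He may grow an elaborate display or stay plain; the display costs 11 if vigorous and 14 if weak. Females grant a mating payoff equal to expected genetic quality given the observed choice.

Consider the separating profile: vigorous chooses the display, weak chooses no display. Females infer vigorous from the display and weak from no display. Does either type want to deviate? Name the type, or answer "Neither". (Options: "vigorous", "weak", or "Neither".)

The display pays 24; no display pays 14.
vigorous: assigned the display, nets 24 − 11 = 13; deviating to no display nets 14.
weak: assigned no display, nets 14; deviating to the display nets 24 − 14 = 10.
The vigorous type gains 1 by deviating.

vigorous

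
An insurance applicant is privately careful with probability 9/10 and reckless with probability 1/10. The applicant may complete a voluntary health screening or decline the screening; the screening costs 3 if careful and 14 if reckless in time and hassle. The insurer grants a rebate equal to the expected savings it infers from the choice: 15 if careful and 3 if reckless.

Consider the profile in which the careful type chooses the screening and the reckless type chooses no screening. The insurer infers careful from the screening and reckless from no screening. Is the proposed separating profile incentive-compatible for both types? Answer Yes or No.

Under these beliefs, the screening earns rebate 15 and no screening earns rebate 3.
careful: the screening nets 15 − 3 = 12; no screening nets 3. careful prefers the screening.
reckless: the screening nets 15 − 14 = 1; no screening nets 3. reckless prefers no screening.
Neither type deviates, so the separating profile is an equilibrium.

Yes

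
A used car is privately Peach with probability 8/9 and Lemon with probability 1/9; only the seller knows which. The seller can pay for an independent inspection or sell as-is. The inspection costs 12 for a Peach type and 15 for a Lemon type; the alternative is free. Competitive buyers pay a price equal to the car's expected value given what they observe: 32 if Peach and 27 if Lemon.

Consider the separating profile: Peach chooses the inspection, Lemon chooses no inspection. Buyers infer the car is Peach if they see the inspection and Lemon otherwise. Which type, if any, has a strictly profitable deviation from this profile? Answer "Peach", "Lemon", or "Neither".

The inspection pays 32; no inspection pays 27.
Peach: assigned the inspection, nets 32 − 12 = 20; deviating to no inspection nets 27.
Lemon: assigned no inspection, nets 27; deviating to the inspection nets 32 − 15 = 17.
The Peach type gains 7 by deviating.

Peach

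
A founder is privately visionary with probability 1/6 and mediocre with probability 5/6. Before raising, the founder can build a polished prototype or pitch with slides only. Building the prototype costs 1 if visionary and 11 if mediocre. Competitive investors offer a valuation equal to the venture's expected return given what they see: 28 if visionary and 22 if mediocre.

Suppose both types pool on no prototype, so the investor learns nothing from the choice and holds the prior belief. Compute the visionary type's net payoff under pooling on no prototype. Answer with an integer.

Pooled valuation = 1/6·28 + 5/6·22 = 23.
visionary pays no cost for no prototype, so net payoff = 23.

23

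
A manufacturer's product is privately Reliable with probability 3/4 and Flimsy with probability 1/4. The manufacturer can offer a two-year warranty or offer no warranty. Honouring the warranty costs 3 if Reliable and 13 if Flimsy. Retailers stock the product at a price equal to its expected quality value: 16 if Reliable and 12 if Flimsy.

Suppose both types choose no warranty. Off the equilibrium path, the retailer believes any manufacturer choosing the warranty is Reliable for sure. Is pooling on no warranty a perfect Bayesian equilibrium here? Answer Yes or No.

On path, the retailer holds the prior and pays 3/4·16 + 1/4·12 = 15. Off path (the warranty), believing Reliable, it pays 16.
Reliable: no warranty nets 15; the warranty nets 16 − 3 = 13. Reliable stays.
Flimsy: no warranty nets 15; the warranty nets 16 − 13 = 3. Flimsy stays.
No type deviates, so pooling is sustained.

Yes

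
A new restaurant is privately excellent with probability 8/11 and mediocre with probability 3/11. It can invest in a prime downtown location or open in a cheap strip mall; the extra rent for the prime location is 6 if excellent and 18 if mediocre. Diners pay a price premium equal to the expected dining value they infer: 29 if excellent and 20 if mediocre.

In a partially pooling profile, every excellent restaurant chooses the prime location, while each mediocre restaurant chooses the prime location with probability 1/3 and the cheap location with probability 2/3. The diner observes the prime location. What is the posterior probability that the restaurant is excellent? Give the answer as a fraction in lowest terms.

P(the prime location) = (8/11)·1 + (3/11)·(1/3) = 9/11.
By Bayes' rule, P(excellent | the prime location) = (8/11) / (9/11) = 8/9.

8/9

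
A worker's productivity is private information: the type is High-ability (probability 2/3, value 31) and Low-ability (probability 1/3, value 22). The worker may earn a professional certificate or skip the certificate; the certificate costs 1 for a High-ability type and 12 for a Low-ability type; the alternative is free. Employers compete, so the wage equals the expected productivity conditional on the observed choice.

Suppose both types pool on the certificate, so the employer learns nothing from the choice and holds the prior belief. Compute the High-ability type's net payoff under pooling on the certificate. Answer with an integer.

27

Pooled wage = 2/3·31 + 1/3·22 = 28.
High-ability pays cost 1 for the certificate, so net payoff = 28 − 1 = 27.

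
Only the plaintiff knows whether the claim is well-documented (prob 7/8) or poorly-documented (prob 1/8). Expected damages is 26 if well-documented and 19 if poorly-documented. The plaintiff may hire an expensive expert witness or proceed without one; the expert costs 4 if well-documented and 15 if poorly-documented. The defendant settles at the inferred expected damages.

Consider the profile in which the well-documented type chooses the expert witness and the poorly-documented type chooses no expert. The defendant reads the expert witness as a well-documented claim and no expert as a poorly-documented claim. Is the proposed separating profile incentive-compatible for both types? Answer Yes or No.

Yes

Under these beliefs, the expert witness earns settlement 26 and no expert earns settlement 19.
well-documented: the expert witness nets 26 − 4 = 22; no expert nets 19. well-documented prefers the expert witness.
poorly-documented: the expert witness nets 26 − 15 = 11; no expert nets 19. poorly-documented prefers no expert.
Neither type deviates, so the separating profile is an equilibrium.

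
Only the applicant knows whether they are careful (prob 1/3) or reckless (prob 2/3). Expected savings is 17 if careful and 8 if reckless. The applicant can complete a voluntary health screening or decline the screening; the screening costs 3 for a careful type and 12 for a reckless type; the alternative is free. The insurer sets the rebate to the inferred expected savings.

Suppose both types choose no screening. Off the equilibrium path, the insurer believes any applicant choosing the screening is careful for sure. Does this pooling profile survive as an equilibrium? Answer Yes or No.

On path, the insurer holds the prior and pays 1/3·17 + 2/3·8 = 11. Off path (the screening), believing careful, it pays 17.
careful: no screening nets 11; the screening nets 17 − 3 = 14. careful would deviate.
reckless: no screening nets 11; the screening nets 17 − 12 = 5. reckless stays.
A type deviates, so pooling fails.

No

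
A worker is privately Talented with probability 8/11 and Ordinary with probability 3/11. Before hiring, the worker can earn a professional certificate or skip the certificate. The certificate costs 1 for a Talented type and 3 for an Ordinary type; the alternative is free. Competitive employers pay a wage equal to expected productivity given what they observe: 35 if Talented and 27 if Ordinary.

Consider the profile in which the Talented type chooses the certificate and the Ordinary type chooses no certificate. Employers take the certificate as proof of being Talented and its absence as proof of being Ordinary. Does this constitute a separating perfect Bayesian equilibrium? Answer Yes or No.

Under these beliefs, the certificate earns wage 35 and no certificate earns wage 27.
Talented: the certificate nets 35 − 1 = 34; no certificate nets 27. Talented prefers the certificate.
Ordinary: the certificate nets 35 − 3 = 32; no certificate nets 27. Ordinary would deviate to the certificate.
Ordinary has a profitable deviation, so the profile is not an equilibrium.

No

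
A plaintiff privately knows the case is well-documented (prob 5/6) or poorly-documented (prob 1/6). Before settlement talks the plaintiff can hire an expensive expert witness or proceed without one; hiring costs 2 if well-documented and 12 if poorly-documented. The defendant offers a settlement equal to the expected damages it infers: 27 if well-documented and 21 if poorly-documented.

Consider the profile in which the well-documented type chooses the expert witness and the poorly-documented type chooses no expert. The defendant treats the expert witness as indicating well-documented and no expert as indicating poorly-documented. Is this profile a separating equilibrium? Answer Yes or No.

Under these beliefs, the expert witness earns settlement 27 and no expert earns settlement 21.
well-documented: the expert witness nets 27 − 2 = 25; no expert nets 21. well-documented prefers the expert witness.
poorly-documented: the expert witness nets 27 − 12 = 15; no expert nets 21. poorly-documented prefers no expert.
Neither type deviates, so the separating profile is an equilibrium.

Yes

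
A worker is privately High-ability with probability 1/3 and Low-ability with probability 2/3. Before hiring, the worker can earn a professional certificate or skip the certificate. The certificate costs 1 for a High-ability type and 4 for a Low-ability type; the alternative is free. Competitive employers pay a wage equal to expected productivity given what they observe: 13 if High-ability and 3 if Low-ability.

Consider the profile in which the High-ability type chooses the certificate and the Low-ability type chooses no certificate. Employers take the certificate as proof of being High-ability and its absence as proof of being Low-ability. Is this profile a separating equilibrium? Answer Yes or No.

No

Under these beliefs, the certificate earns wage 13 and no certificate earns wage 3.
High-ability: the certificate nets 13 − 1 = 12; no certificate nets 3. High-ability prefers the certificate.
Low-ability: the certificate nets 13 − 4 = 9; no certificate nets 3. Low-ability would deviate to the certificate.
Low-ability has a profitable deviation, so the profile is not an equilibrium.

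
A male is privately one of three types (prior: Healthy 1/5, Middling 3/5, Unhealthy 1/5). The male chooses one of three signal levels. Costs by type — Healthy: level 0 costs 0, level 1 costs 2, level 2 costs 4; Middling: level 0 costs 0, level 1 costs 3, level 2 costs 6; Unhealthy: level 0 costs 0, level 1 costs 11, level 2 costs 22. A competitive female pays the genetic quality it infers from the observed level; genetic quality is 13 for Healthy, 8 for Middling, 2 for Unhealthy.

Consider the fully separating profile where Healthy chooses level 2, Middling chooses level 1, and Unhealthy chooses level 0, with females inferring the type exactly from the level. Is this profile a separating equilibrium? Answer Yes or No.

No

Separating mating payoffs: level 2 → 13, level 1 → 8, level 0 → 2.
Healthy (assigned level 2): level 0: 2 − 0 = 2; level 1: 8 − 2 = 6; level 2: 13 − 4 = 9. Healthy stays.
Middling (assigned level 1): level 0: 2 − 0 = 2; level 1: 8 − 3 = 5; level 2: 13 − 6 = 7. Middling prefers level 2.
Unhealthy (assigned level 0): level 0: 2 − 0 = 2; level 1: 8 − 11 = -3; level 2: 13 − 22 = -9. Unhealthy stays.
At least one type deviates; the separating profile fails.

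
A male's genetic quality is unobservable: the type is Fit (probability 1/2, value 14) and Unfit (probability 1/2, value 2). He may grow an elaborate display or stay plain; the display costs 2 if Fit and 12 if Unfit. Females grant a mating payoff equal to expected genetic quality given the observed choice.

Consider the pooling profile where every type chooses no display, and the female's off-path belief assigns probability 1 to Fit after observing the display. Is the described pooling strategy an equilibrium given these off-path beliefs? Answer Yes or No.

No

On path, the female holds the prior and pays 1/2·14 + 1/2·2 = 8. Off path (the display), believing Fit, it pays 14.
Fit: no display nets 8; the display nets 14 − 2 = 12. Fit would deviate.
Unfit: no display nets 8; the display nets 14 − 12 = 2. Unfit stays.
A type deviates, so pooling fails.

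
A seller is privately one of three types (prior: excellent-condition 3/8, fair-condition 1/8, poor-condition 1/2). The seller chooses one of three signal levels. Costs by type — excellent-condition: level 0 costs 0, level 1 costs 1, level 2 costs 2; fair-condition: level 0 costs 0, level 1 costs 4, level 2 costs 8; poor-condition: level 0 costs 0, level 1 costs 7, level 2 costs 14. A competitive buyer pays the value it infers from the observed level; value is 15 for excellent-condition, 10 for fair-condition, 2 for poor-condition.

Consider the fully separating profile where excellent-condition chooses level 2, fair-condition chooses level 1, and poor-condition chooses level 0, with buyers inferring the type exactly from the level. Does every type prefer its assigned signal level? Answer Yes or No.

No

Separating prices: level 2 → 15, level 1 → 10, level 0 → 2.
excellent-condition (assigned level 2): level 0: 2 − 0 = 2; level 1: 10 − 1 = 9; level 2: 15 − 2 = 13. excellent-condition stays.
fair-condition (assigned level 1): level 0: 2 − 0 = 2; level 1: 10 − 4 = 6; level 2: 15 − 8 = 7. fair-condition prefers level 2.
poor-condition (assigned level 0): level 0: 2 − 0 = 2; level 1: 10 − 7 = 3; level 2: 15 − 14 = 1. poor-condition prefers level 1.
At least one type deviates; the separating profile fails.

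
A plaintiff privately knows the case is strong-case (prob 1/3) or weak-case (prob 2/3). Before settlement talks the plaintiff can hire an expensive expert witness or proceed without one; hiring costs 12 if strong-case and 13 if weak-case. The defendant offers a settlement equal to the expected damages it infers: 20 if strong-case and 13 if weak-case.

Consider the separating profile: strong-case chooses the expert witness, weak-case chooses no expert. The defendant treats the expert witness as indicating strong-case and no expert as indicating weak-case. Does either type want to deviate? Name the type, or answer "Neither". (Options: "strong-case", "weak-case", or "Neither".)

strong-case

The expert witness pays 20; no expert pays 13.
strong-case: assigned the expert witness, nets 20 − 12 = 8; deviating to no expert nets 13.
weak-case: assigned no expert, nets 13; deviating to the expert witness nets 20 − 13 = 7.
The strong-case type gains 5 by deviating.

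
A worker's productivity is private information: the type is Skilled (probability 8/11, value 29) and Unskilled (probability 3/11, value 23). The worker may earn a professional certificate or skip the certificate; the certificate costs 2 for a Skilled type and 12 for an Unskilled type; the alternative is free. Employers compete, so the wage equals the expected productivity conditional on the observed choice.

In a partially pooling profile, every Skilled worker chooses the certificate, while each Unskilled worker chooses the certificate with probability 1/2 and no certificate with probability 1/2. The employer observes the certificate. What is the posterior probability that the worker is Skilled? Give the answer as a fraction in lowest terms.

P(the certificate) = (8/11)·1 + (3/11)·(1/2) = 19/22.
By Bayes' rule, P(Skilled | the certificate) = (8/11) / (19/22) = 16/19.

16/19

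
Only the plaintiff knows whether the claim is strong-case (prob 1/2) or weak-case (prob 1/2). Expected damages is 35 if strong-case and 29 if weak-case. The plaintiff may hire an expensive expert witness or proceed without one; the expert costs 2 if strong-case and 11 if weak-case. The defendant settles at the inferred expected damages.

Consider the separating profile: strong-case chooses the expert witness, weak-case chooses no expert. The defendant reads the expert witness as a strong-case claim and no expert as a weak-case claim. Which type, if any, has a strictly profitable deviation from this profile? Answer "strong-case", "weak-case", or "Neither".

The expert witness pays 35; no expert pays 29.
strong-case: assigned the expert witness, nets 35 − 2 = 33; deviating to no expert nets 29.
weak-case: assigned no expert, nets 29; deviating to the expert witness nets 35 − 11 = 24.
Both types strictly prefer their assigned action; no profitable deviation.

Neither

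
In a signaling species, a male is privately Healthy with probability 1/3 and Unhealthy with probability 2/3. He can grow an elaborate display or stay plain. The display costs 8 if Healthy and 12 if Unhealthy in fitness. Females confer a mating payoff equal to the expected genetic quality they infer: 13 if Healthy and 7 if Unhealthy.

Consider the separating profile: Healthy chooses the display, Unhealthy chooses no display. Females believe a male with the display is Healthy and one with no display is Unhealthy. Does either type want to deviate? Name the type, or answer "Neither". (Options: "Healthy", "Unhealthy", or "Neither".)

Healthy

The display pays 13; no display pays 7.
Healthy: assigned the display, nets 13 − 8 = 5; deviating to no display nets 7.
Unhealthy: assigned no display, nets 7; deviating to the display nets 13 − 12 = 1.
The Healthy type gains 2 by deviating.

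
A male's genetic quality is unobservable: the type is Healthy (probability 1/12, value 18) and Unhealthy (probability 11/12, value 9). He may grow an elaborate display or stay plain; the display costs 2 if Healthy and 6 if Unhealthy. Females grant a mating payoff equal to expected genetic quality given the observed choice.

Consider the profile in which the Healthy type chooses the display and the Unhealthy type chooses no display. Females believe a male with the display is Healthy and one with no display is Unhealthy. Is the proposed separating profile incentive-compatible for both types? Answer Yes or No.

No

Under these beliefs, the display earns mating payoff 18 and no display earns mating payoff 9.
Healthy: the display nets 18 − 2 = 16; no display nets 9. Healthy prefers the display.
Unhealthy: the display nets 18 − 6 = 12; no display nets 9. Unhealthy would deviate to the display.
Unhealthy has a profitable deviation, so the profile is not an equilibrium.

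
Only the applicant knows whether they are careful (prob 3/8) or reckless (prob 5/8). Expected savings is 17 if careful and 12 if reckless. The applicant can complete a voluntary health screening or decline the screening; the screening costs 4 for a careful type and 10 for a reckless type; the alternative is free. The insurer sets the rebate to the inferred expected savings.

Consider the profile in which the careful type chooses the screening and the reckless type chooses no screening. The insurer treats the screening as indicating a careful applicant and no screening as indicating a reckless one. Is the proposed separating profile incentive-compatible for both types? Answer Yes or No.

Yes

Under these beliefs, the screening earns rebate 17 and no screening earns rebate 12.
careful: the screening nets 17 − 4 = 13; no screening nets 12. careful prefers the screening.
reckless: the screening nets 17 − 10 = 7; no screening nets 12. reckless prefers no screening.
Neither type deviates, so the separating profile is an equilibrium.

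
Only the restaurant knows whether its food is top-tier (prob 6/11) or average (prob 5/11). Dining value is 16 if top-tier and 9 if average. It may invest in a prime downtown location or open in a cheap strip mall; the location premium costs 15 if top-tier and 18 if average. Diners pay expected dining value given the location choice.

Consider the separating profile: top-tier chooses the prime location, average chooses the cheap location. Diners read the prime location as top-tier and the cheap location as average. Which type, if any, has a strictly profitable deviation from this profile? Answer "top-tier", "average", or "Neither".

The prime location pays 16; the cheap location pays 9.
top-tier: assigned the prime location, nets 16 − 15 = 1; deviating to the cheap location nets 9.
average: assigned the cheap location, nets 9; deviating to the prime location nets 16 − 18 = -2.
The top-tier type gains 8 by deviating.

top-tier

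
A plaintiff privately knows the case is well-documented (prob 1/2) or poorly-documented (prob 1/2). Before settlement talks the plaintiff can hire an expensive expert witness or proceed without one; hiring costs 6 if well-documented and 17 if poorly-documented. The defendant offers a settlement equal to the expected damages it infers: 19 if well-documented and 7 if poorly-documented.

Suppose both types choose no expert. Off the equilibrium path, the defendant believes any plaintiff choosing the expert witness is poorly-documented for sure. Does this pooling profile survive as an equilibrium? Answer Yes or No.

On path, the defendant holds the prior and pays 1/2·19 + 1/2·7 = 13. Off path (the expert witness), believing poorly-documented, it pays 7.
well-documented: no expert nets 13; the expert witness nets 7 − 6 = 1. well-documented stays.
poorly-documented: no expert nets 13; the expert witness nets 7 − 17 = -10. poorly-documented stays.
No type deviates, so pooling is sustained.

Yes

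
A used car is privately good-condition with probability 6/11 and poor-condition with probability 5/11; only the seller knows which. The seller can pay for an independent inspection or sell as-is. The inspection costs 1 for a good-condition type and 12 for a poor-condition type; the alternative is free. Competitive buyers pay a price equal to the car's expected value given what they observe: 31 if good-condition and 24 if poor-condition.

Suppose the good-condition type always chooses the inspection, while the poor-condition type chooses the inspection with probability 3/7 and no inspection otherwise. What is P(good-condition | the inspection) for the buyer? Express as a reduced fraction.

P(the inspection) = (6/11)·1 + (5/11)·(3/7) = 57/77.
By Bayes' rule, P(good-condition | the inspection) = (6/11) / (57/77) = 14/19.

14/19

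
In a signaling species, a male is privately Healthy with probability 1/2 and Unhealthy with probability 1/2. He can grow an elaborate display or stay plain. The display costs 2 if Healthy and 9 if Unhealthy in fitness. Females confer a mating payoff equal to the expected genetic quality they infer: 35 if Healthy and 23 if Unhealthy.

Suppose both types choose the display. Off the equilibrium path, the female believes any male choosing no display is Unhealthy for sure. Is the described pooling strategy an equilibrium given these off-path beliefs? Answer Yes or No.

No

On path, the female holds the prior and pays 1/2·35 + 1/2·23 = 29. Off path (no display), believing Unhealthy, it pays 23.
Healthy: the display nets 29 − 2 = 27; no display nets 23. Healthy stays.
Unhealthy: the display nets 29 − 9 = 20; no display nets 23. Unhealthy would deviate.
A type deviates, so pooling fails.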